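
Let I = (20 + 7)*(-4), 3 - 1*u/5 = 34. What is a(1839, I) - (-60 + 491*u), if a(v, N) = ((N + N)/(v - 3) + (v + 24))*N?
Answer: -2125447/17 ≈ -1.2503e+5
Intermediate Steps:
u = -155 (u = 15 - 5*34 = 15 - 170 = -155)
I = -108 (I = 27*(-4) = -108)
a(v, N) = N*(24 + v + 2*N/(-3 + v)) (a(v, N) = ((2*N)/(-3 + v) + (24 + v))*N = (2*N/(-3 + v) + (24 + v))*N = (24 + v + 2*N/(-3 + v))*N = N*(24 + v + 2*N/(-3 + v)))
a(1839, I) - (-60 + 491*u) = -108*(-72 + 1839² + 2*(-108) + 21*1839)/(-3 + 1839) - (-60 + 491*(-155)) = -108*(-72 + 3381921 - 216 + 38619)/1836 - (-60 - 76105) = -108*1/1836*3420252 - 1*(-76165) = -3420252/17 + 76165 = -2125447/17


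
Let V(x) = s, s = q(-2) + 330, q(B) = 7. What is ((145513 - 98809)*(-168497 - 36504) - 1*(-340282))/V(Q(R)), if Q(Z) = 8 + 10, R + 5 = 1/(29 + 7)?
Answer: -9574026422/337 ≈ -2.8410e+7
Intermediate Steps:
R = -179/36 (R = -5 + 1/(29 + 7) = -5 + 1/36 = -179/36 ≈ -4.9722)
Q(Z) = 18
s = 337 (s = 7 + 330 = 337)
V(x) = 337
((145513 - 98809)*(-168497 - 36504) - 1*(-340282))/V(Q(R)) = ((145513 - 98809)*(-168497 - 36504) - 1*(-340282))/337 = (46704*(-205001) + 340282)*(1/337) = (-9574366704 + 340282)*(1/337) = -9574026422*1/337 = -9574026422/337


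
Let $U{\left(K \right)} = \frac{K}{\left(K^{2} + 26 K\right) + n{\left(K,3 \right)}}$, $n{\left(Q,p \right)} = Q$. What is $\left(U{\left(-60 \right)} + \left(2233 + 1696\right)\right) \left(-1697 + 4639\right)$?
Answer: $\frac{381447952}{33} \approx 1.1559 \cdot 10^{7}$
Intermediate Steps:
$U{\left(K \right)} = \frac{K}{K^{2} + 27 K}$ ($U{\left(K \right)} = \frac{K}{\left(K^{2} + 26 K\right) + K} = \frac{K}{K^{2} + 27 K}$)
$\left(U{\left(-60 \right)} + \left(2233 + 1696\right)\right) \left(-1697 + 4639\right) = \left(\frac{1}{27 - 60} + \left(2233 + 1696\right)\right) \left(-1697 + 4639\right) = \left(\frac{1}{-33} + 3929\right) 2942 = \left(- \frac{1}{33} + 3929\right) 2942 = \frac{129656}{33} \cdot 2942 = \frac{381447952}{33}$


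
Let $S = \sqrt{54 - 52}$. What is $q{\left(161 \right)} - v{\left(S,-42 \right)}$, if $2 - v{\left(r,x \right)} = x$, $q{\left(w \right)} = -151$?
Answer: $-195$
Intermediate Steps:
$S = \sqrt{2} \approx 1.4142$
$v{\left(r,x \right)} = 2 - x$
$q{\left(161 \right)} - v{\left(S,-42 \right)} = -151 - \left(2 - -42\right) = -151 - \left(2 + 42\right) = -151 - 44 = -195$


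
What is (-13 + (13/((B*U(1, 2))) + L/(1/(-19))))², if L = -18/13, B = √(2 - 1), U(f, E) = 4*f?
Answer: 741321/2704 ≈ 274.16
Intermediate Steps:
B = 1 (B = √1 = 1)
L = -18/13 (L = -18*1/13 = -18/13 ≈ -1.3846)
(-13 + (13/((B*U(1, 2))) + L/(1/(-19))))² = (-13 + (13/((1*(4*1))) - 18/(13*(1/(-19)))))² = (-13 + (13/((1*4)) - 18/(13*(-1/19))))² = (-13 + (13/4 - 18/13*(-19)))² = (-13 + (13*(¼) + 342/13))² = (-13 + (13/4 + 342/13))² = (-13 + 1537/52)² = (861/52)² = 741321/2704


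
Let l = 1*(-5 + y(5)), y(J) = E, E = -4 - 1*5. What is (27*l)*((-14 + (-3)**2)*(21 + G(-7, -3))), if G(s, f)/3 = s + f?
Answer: -17010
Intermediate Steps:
G(s, f) = 3*f + 3*s (G(s, f) = 3*(s + f) = 3*(f + s) = 3*f + 3*s)
E = -9 (E = -4 - 5 = -9)
y(J) = -9
l = -14 (l = 1*(-5 - 9) = 1*(-14) = -14)
(27*l)*((-14 + (-3)**2)*(21 + G(-7, -3))) = (27*(-14))*((-14 + (-3)**2)*(21 + (3*(-3) + 3*(-7)))) = -378*(-14 + 9)*(21 + (-9 - 21)) = -(-1890)*(21 - 30) = -(-1890)*(-9) = -378*45 = -17010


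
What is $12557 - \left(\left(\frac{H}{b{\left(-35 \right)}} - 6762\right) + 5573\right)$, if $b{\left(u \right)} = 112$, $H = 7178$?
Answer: $\frac{766187}{56} \approx 13682.0$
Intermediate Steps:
$12557 - \left(\left(\frac{H}{b{\left(-35 \right)}} - 6762\right) + 5573\right) = 12557 - \left(\left(\frac{7178}{112} - 6762\right) + 5573\right) = 12557 - \left(\left(7178 \cdot \frac{1}{112} - 6762\right) + 5573\right) = 12557 - \left(\left(\frac{3589}{56} - 6762\right) + 5573\right) = 12557 - \left(- \frac{375083}{56} + 5573\right) = 12557 - - \frac{62995}{56} = 12557 + \frac{62995}{56} = \frac{766187}{56}$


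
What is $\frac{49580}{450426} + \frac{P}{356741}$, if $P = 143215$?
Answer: $\frac{1002377785}{1959578313} \approx 0.51153$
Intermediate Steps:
$\frac{49580}{450426} + \frac{P}{356741} = \frac{49580}{450426} + \frac{143215}{356741} = 49580 \cdot \frac{1}{450426} + 143215 \cdot \frac{1}{356741} = \frac{24790}{225213} + \frac{143215}{356741} = \frac{1002377785}{1959578313}$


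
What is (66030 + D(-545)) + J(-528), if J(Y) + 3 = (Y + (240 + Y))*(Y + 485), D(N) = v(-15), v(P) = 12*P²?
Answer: 103815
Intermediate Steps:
D(N) = 2700 (D(N) = 12*(-15)² = 12*225 = 2700)
J(Y) = -3 + (240 + 2*Y)*(485 + Y) (J(Y) = -3 + (Y + (240 + Y))*(Y + 485) = -3 + (240 + 2*Y)*(485 + Y))
(66030 + D(-545)) + J(-528) = (66030 + 2700) + (116397 + 2*(-528)² + 1210*(-528)) = 68730 + (116397 + 2*278784 - 638880) = 68730 + (116397 + 557568 - 638880) = 68730 + 35085 = 103815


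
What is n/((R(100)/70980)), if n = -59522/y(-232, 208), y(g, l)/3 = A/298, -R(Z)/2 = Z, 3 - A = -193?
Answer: 749411741/70 ≈ 1.0706e+7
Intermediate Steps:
A = 196 (A = 3 - 1*(-193) = 3 + 193 = 196)
R(Z) = -2*Z
y(g, l) = 294/149 (y(g, l) = 3*(196/298) = 3*(196*(1/298)) = 3*(98/149) = 294/149)
n = -4434389/147 (n = -59522/294/149 = -59522*149/294 = -4434389/147 ≈ -30166.)
n/((R(100)/70980)) = -4434389/(147*(-2*100/70980)) = -4434389/(147*((-200*1/70980))) = -4434389/(147*(-10/3549)) = -4434389/147*(-3549/10) = 749411741/70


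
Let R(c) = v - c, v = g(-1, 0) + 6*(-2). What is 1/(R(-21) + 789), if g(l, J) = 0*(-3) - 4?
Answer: 1/794 ≈ 0.0012594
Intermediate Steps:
g(l, J) = -4 (g(l, J) = 0 - 4 = -4)
v = -16 (v = -4 + 6*(-2) = -4 - 12 = -16)
R(c) = -16 - c
1/(R(-21) + 789) = 1/((-16 - 1*(-21)) + 789) = 1/((-16 + 21) + 789) = 1/(5 + 789) = 1/794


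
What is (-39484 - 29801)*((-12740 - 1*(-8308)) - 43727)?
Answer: 3336696315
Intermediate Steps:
(-39484 - 29801)*((-12740 - 1*(-8308)) - 43727) = -69285*((-12740 + 8308) - 43727) = -69285*(-4432 - 43727) = -69285*(-48159) = 3336696315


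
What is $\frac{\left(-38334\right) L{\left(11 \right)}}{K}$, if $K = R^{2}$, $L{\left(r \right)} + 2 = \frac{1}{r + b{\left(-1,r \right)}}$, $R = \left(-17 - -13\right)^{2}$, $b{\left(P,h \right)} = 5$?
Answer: $\frac{594177}{2048} \approx 290.13$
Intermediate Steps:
$R = 16$ ($R = \left(-17 + \left(-1 + 14\right)\right)^{2} = \left(-17 + 13\right)^{2} = \left(-4\right)^{2} = 16$)
$L{\left(r \right)} = -2 + \frac{1}{5 + r}$ ($L{\left(r \right)} = -2 + \frac{1}{r + 5} = -2 + \frac{1}{5 + r}$)
$K = 256$ ($K = 16^{2} = 256$)
$\frac{\left(-38334\right) L{\left(11 \right)}}{K} = \frac{\left(-38334\right) \frac{-9 - 22}{5 + 11}}{256} = - 38334 \frac{-9 - 22}{16} \cdot \frac{1}{256} = - 38334 \cdot \frac{1}{16} \left(-31\right) \frac{1}{256} = \left(-38334\right) \left(- \frac{31}{16}\right) \frac{1}{256} = \frac{594177}{8} \cdot \frac{1}{256} = \frac{594177}{2048}$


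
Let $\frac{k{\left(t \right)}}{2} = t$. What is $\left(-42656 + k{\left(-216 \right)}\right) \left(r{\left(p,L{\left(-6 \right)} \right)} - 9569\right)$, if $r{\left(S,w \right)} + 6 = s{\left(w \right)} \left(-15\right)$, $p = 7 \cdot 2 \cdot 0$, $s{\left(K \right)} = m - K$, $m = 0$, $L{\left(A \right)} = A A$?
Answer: $389300080$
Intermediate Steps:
$L{\left(A \right)} = A^{2}$
$k{\left(t \right)} = 2 t$
$s{\left(K \right)} = - K$ ($s{\left(K \right)} = 0 - K = - K$)
$p = 0$ ($p = 14 \cdot 0 = 0$)
$r{\left(S,w \right)} = -6 + 15 w$ ($r{\left(S,w \right)} = -6 + - w \left(-15\right) = -6 + 15 w$)
$\left(-42656 + k{\left(-216 \right)}\right) \left(r{\left(p,L{\left(-6 \right)} \right)} - 9569\right) = \left(-42656 + 2 \left(-216\right)\right) \left(\left(-6 + 15 \left(-6\right)^{2}\right) - 9569\right) = \left(-42656 - 432\right) \left(\left(-6 + 15 \cdot 36\right) - 9569\right) = - 43088 \left(\left(-6 + 540\right) - 9569\right) = - 43088 \left(534 - 9569\right) = \left(-43088\right) \left(-9035\right) = 389300080$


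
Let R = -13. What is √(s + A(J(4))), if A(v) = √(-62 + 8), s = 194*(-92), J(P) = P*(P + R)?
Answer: √(-17848 + 3*I*√6) ≈ 0.027 + 133.6*I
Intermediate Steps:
J(P) = P*(-13 + P) (J(P) = P*(P - 13) = P*(-13 + P))
s = -17848
A(v) = 3*I*√6 (A(v) = √(-54) = 3*I*√6)
√(s + A(J(4))) = √(-17848 + 3*I*√6)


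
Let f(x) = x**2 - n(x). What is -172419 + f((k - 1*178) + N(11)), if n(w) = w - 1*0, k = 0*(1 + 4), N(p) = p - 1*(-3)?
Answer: -145359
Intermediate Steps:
N(p) = 3 + p (N(p) = p + 3 = 3 + p)
k = 0 (k = 0*5 = 0)
n(w) = w (n(w) = w + 0 = w)
f(x) = x**2 - x
-172419 + f((k - 1*178) + N(11)) = -172419 + ((0 - 1*178) + (3 + 11))*(-1 + ((0 - 1*178) + (3 + 11))) = -172419 + ((0 - 178) + 14)*(-1 + ((0 - 178) + 14)) = -172419 + (-178 + 14)*(-1 + (-178 + 14)) = -172419 - 164*(-1 - 164) = -172419 - 164*(-165) = -172419 + 27060 = -145359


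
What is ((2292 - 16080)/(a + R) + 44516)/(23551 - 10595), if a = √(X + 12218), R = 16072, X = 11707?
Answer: 2874401247227/836585953901 + 17235*√957/836585953901 ≈ 3.4359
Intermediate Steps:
a = 5*√957 (a = √(11707 + 12218) = √23925 = 5*√957 ≈ 154.68)
((2292 - 16080)/(a + R) + 44516)/(23551 - 10595) = ((2292 - 16080)/(5*√957 + 16072) + 44516)/(23551 - 10595) = (-13788/(16072 + 5*√957) + 44516)/12956 = (44516 - 13788/(16072 + 5*√957))*(1/12956) = 11129/3239 - 3447/(3239*(16072 + 5*√957))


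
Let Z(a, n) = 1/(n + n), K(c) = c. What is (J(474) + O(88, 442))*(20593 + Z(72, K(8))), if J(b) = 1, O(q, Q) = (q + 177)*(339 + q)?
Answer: 9320914321/4 ≈ 2.3302e+9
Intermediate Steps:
O(q, Q) = (177 + q)*(339 + q)
Z(a, n) = 1/(2*n)
(J(474) + O(88, 442))*(20593 + Z(72, K(8))) = (1 + (60003 + 88² + 516*88))*(20593 + (½)/8) = (1 + (60003 + 7744 + 45408))*(20593 + (½)*(⅛)) = (1 + 113155)*(20593 + 1/16) = 113156*(329489/16) = 9320914321/4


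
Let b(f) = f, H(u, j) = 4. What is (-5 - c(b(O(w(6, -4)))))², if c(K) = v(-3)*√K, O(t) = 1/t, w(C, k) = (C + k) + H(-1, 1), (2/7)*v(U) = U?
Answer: 347/8 - 35*√6/2 ≈ 0.50893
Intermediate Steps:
v(U) = 7*U/2
w(C, k) = 4 + C + k (w(C, k) = (C + k) + 4 = 4 + C + k)
c(K) = -21*√K/2 (c(K) = ((7/2)*(-3))*√K = -21*√K/2)
(-5 - c(b(O(w(6, -4)))))² = (-5 - (-21)*√(1/(4 + 6 - 4))/2)² = (-5 - (-21)*√(1/6)/2)² = (-5 - (-21)*√(⅙)/2)² = (-5 - (-21)*√6/6/2)² = (-5 - (-7)*√6/4)² = (-5 + 7*√6/4)²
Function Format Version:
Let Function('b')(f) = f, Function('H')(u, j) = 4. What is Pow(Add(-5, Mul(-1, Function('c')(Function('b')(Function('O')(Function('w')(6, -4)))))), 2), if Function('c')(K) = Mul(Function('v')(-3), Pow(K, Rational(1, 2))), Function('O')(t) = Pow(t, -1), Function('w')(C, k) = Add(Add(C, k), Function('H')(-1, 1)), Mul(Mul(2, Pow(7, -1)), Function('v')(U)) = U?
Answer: Add(Rational(347, 8), Mul(Rational(-35, 2), Pow(6, Rational(1, 2)))) ≈ 0.50893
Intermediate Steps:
Function('v')(U) = Mul(Rational(7, 2), U)
Function('w')(C, k) = Add(4, C, k) (Function('w')(C, k) = Add(Add(C, k), 4) = Add(4, C, k))
Function('c')(K) = Mul(Rational(-21, 2), Pow(K, Rational(1, 2))) (Function('c')(K) = Mul(Mul(Rational(7, 2), -3), Pow(K, Rational(1, 2))) = Mul(Rational(-21, 2), Pow(K, Rational(1, 2))))
Pow(Add(-5, Mul(-1, Function('c')(Function('b')(Function('O')(Function('w')(6, -4)))))), 2) = Pow(Add(-5, Mul(-1, Mul(Rational(-21, 2), Pow(Pow(Add(4, 6, -4), -1), Rational(1, 2))))), 2) = Pow(Add(-5, Mul(-1, Mul(Rational(-21, 2), Pow(Pow(6, -1), Rational(1, 2))))), 2) = Pow(Add(-5, Mul(-1, Mul(Rational(-21, 2), Pow(Rational(1, 6), Rational(1, 2))))), 2) = Pow(Add(-5, Mul(-1, Mul(Rational(-21, 2), Mul(Rational(1, 6), Pow(6, Rational(1, 2)))))), 2) = Pow(Add(-5, Mul(-1, Mul(Rational(-7, 4), Pow(6, Rational(1, 2))))), 2) = Pow(Add(-5, Mul(Rational(7, 4), Pow(6, Rational(1, 2)))), 2)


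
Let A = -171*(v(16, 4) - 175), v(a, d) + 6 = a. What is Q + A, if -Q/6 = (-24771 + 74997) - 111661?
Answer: 396825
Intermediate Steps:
v(a, d) = -6 + a
A = 28215 (A = -171*((-6 + 16) - 175) = -171*(10 - 175) = -171*(-165) = 28215)
Q = 368610 (Q = -6*((-24771 + 74997) - 111661) = -6*(50226 - 111661) = -6*(-61435) = 368610)
Q + A = 368610 + 28215 = 396825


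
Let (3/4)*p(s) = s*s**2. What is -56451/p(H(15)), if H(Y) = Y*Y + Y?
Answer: -18817/6144000 ≈ -0.0030627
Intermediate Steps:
H(Y) = Y + Y**2 (H(Y) = Y**2 + Y = Y + Y**2)
p(s) = 4*s**3/3 (p(s) = 4*(s*s**2)/3 = 4*s**3/3)
-56451/p(H(15)) = -56451*1/(4500*(1 + 15)**3) = -56451/(4*(15*16)**3/3) = -56451/((4/3)*240**3) = -56451/((4/3)*13824000) = -56451/18432000 = -56451*1/18432000 = -18817/6144000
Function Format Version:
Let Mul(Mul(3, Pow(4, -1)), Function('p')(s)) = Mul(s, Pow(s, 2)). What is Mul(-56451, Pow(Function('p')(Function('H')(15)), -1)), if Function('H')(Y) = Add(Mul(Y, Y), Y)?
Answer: Rational(-18817, 6144000) ≈ -0.0030627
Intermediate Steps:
Function('H')(Y) = Add(Y, Pow(Y, 2)) (Function('H')(Y) = Add(Pow(Y, 2), Y) = Add(Y, Pow(Y, 2)))
Function('p')(s) = Mul(Rational(4, 3), Pow(s, 3)) (Function('p')(s) = Mul(Rational(4, 3), Mul(s, Pow(s, 2))) = Mul(Rational(4, 3), Pow(s, 3)))
Mul(-56451, Pow(Function('p')(Function('H')(15)), -1)) = Mul(-56451, Pow(Mul(Rational(4, 3), Pow(Mul(15, Add(1, 15)), 3)), -1)) = Mul(-56451, Pow(Mul(Rational(4, 3), Pow(Mul(15, 16), 3)), -1)) = Mul(-56451, Pow(Mul(Rational(4, 3), Pow(240, 3)), -1)) = Mul(-56451, Pow(Mul(Rational(4, 3), 13824000), -1)) = Mul(-56451, Pow(18432000, -1)) = Mul(-56451, Rational(1, 18432000)) = Rational(-18817, 6144000)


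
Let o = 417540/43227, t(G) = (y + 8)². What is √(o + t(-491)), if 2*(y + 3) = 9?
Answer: √9219148769/9606 ≈ 9.9955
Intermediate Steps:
y = 3/2 (y = -3 + (½)*9 = -3 + 9/2 = 3/2 ≈ 1.5000)
t(G) = 361/4 (t(G) = (3/2 + 8)² = (19/2)² = 361/4)
o = 139180/14409 (o = 417540*(1/43227) = 139180/14409 ≈ 9.6592)
√(o + t(-491)) = √(139180/14409 + 361/4) = √(5758369/57636) = √9219148769/9606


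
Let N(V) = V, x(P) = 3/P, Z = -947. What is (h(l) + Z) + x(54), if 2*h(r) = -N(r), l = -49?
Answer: -8302/9 ≈ -922.44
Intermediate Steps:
h(r) = -r/2 (h(r) = (-r)/2 = -r/2)
(h(l) + Z) + x(54) = (-½*(-49) - 947) + 3/54 = (49/2 - 947) + 3*(1/54) = -1845/2 + 1/18 = -8302/9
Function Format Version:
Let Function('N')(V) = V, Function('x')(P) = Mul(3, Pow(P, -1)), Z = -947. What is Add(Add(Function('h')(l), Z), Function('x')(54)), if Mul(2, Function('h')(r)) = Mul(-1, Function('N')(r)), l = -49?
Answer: Rational(-8302, 9) ≈ -922.44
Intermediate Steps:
Function('h')(r) = Mul(Rational(-1, 2), r) (Function('h')(r) = Mul(Rational(1, 2), Mul(-1, r)) = Mul(Rational(-1, 2), r))
Add(Add(Function('h')(l), Z), Function('x')(54)) = Add(Add(Mul(Rational(-1, 2), -49), -947), Mul(3, Pow(54, -1))) = Add(Add(Rational(49, 2), -947), Mul(3, Rational(1, 54))) = Add(Rational(-1845, 2), Rational(1, 18)) = Rational(-8302, 9)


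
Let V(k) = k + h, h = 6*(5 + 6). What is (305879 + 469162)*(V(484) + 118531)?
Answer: 92292657321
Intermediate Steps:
h = 66 (h = 6*11 = 66)
V(k) = 66 + k (V(k) = k + 66 = 66 + k)
(305879 + 469162)*(V(484) + 118531) = (305879 + 469162)*((66 + 484) + 118531) = 775041*(550 + 118531) = 775041*119081 = 92292657321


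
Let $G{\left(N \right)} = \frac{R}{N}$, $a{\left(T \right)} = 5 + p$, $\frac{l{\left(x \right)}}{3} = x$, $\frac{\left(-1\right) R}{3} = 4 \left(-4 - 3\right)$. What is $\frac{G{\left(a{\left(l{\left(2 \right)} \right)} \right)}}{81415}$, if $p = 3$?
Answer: $\frac{21}{162830} \approx 0.00012897$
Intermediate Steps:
$R = 84$ ($R = - 3 \cdot 4 \left(-4 - 3\right) = - 3 \cdot 4 \left(-7\right) = \left(-3\right) \left(-28\right) = 84$)
$l{\left(x \right)} = 3 x$
$a{\left(T \right)} = 8$ ($a{\left(T \right)} = 5 + 3 = 8$)
$G{\left(N \right)} = \frac{84}{N}$
$\frac{G{\left(a{\left(l{\left(2 \right)} \right)} \right)}}{81415} = \frac{84 \cdot \frac{1}{8}}{81415} = 84 \cdot \frac{1}{8} \cdot \frac{1}{81415} = \frac{21}{2} \cdot \frac{1}{81415} = \frac{21}{162830}$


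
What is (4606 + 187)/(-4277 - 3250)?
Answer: -4793/7527 ≈ -0.63677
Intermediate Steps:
(4606 + 187)/(-4277 - 3250) = 4793/(-7527) = 4793*(-1/7527) = -4793/7527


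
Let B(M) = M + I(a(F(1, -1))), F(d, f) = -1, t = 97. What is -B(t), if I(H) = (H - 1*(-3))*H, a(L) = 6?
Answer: -151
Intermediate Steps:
I(H) = H*(3 + H) (I(H) = (H + 3)*H = (3 + H)*H = H*(3 + H))
B(M) = 54 + M (B(M) = M + 6*(3 + 6) = M + 6*9 = M + 54 = 54 + M)
-B(t) = -(54 + 97) = -1*151 = -151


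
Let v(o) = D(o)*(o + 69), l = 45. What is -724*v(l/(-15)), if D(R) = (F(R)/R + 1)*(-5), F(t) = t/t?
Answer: 159280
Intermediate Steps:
F(t) = 1
D(R) = -5 - 5/R (D(R) = (1/R + 1)*(-5) = (1 + 1/R)*(-5) = -5 - 5/R)
v(o) = (-5 - 5/o)*(69 + o) (v(o) = (-5 - 5/o)*(o + 69) = (-5 - 5/o)*(69 + o))
-724*v(l/(-15)) = -724*(-350 - 345/(45/(-15)) - 225/(-15)) = -724*(-350 - 345/(45*(-1/15)) - 225*(-1)/15) = -724*(-350 - 345/(-3) - 5*(-3)) = -724*(-350 - 345*(-⅓) + 15) = -724*(-350 + 115 + 15) = -724*(-220) = 159280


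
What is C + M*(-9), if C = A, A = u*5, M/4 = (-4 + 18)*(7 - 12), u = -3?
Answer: 2505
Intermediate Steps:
M = -280 (M = 4*((-4 + 18)*(7 - 12)) = 4*(14*(-5)) = 4*(-70) = -280)
A = -15 (A = -3*5 = -15)
C = -15
C + M*(-9) = -15 - 280*(-9) = -15 + 2520 = 2505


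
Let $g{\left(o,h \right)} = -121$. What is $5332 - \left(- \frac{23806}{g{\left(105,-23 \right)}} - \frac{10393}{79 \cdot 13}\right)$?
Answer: $\frac{639400435}{124267} \approx 5145.4$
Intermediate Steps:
$5332 - \left(- \frac{23806}{g{\left(105,-23 \right)}} - \frac{10393}{79 \cdot 13}\right) = 5332 - \left(- \frac{23806}{-121} - \frac{10393}{79 \cdot 13}\right) = 5332 - \left(\left(-23806\right) \left(- \frac{1}{121}\right) - \frac{10393}{1027}\right) = 5332 - \left(\frac{23806}{121} - \frac{10393}{1027}\right) = 5332 - \frac{23191209}{124267} = \frac{639400435}{124267}$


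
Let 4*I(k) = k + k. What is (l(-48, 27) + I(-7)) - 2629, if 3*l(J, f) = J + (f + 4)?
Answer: -15829/6 ≈ -2638.2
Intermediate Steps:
I(k) = k/2 (I(k) = (k + k)/4 = (2*k)/4 = k/2)
l(J, f) = 4/3 + J/3 + f/3 (l(J, f) = (J + (f + 4))/3 = (J + (4 + f))/3 = (4 + J + f)/3 = 4/3 + J/3 + f/3)
(l(-48, 27) + I(-7)) - 2629 = ((4/3 + (⅓)*(-48) + (⅓)*27) + (½)*(-7)) - 2629 = ((4/3 - 16 + 9) - 7/2) - 2629 = (-17/3 - 7/2) - 2629 = -55/6 - 2629 = -15829/6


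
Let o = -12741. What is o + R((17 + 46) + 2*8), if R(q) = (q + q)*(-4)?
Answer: -13373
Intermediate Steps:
R(q) = -8*q (R(q) = (2*q)*(-4) = -8*q)
o + R((17 + 46) + 2*8) = -12741 - 8*((17 + 46) + 2*8) = -12741 - 8*(63 + 16) = -12741 - 8*79 = -12741 - 632 = -13373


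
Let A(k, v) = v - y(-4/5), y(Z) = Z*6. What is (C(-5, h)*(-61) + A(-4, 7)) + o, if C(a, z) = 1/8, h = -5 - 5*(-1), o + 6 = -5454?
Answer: -218233/40 ≈ -5455.8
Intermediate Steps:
o = -5460 (o = -6 - 5454 = -5460)
h = 0 (h = -5 + 5 = 0)
y(Z) = 6*Z
C(a, z) = 1/8
A(k, v) = 24/5 + v (A(k, v) = v - 6*(-4/5) = v - 6*(-4*1/5) = v - 6*(-4)/5 = v - 1*(-24/5) = v + 24/5 = 24/5 + v)
(C(-5, h)*(-61) + A(-4, 7)) + o = ((1/8)*(-61) + (24/5 + 7)) - 5460 = (-61/8 + 59/5) - 5460 = 167/40 - 5460 = -218233/40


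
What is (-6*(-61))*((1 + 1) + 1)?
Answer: 1098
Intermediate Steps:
(-6*(-61))*((1 + 1) + 1) = 366*(2 + 1) = 366*3 = 1098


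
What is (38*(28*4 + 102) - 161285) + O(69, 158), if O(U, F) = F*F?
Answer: -128189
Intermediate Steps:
O(U, F) = F**2
(38*(28*4 + 102) - 161285) + O(69, 158) = (38*(28*4 + 102) - 161285) + 158**2 = (38*(112 + 102) - 161285) + 24964 = (38*214 - 161285) + 24964 = (8132 - 161285) + 24964 = -153153 + 24964 = -128189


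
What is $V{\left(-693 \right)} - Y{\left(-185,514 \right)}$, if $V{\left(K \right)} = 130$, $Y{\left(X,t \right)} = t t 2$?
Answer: $-528262$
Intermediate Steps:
$Y{\left(X,t \right)} = 2 t^{2}$ ($Y{\left(X,t \right)} = t 2 t = 2 t^{2}$)
$V{\left(-693 \right)} - Y{\left(-185,514 \right)} = 130 - 2 \cdot 514^{2} = 130 - 2 \cdot 264196 = 130 - 528392 = -528262$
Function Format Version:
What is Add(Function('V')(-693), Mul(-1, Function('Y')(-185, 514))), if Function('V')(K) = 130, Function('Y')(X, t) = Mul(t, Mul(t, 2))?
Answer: -528262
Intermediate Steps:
Function('Y')(X, t) = Mul(2, Pow(t, 2)) (Function('Y')(X, t) = Mul(t, Mul(2, t)) = Mul(2, Pow(t, 2)))
Add(Function('V')(-693), Mul(-1, Function('Y')(-185, 514))) = Add(130, Mul(-1, Mul(2, Pow(514, 2)))) = Add(130, Mul(-1, Mul(2, 264196))) = Add(130, Mul(-1, 528392)) = Add(130, -528392) = -528262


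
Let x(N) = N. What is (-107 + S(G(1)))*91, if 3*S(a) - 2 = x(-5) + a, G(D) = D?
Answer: -29393/3 ≈ -9797.7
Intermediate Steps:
S(a) = -1 + a/3 (S(a) = 2/3 + (-5 + a)/3 = 2/3 + (-5/3 + a/3) = -1 + a/3)
(-107 + S(G(1)))*91 = (-107 + (-1 + (1/3)*1))*91 = (-107 + (-1 + 1/3))*91 = (-107 - 2/3)*91 = -323/3*91 = -29393/3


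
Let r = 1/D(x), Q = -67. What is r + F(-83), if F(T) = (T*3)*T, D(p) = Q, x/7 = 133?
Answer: 1384688/67 ≈ 20667.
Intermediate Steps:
x = 931 (x = 7*133 = 931)
D(p) = -67
r = -1/67 (r = 1/(-67) = -1/67 ≈ -0.014925)
F(T) = 3*T² (F(T) = (3*T)*T = 3*T²)
r + F(-83) = -1/67 + 3*(-83)² = -1/67 + 3*6889 = -1/67 + 20667 = 1384688/67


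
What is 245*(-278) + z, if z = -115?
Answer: -68225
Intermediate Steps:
245*(-278) + z = 245*(-278) - 115 = -68110 - 115 = -68225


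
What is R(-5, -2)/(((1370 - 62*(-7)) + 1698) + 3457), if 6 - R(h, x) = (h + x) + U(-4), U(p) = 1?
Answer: 12/6959 ≈ 0.0017244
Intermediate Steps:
R(h, x) = 5 - h - x (R(h, x) = 6 - ((h + x) + 1) = 6 - (1 + h + x) = 6 + (-1 - h - x) = 5 - h - x)
R(-5, -2)/(((1370 - 62*(-7)) + 1698) + 3457) = (5 - 1*(-5) - 1*(-2))/(((1370 - 62*(-7)) + 1698) + 3457) = (5 + 5 + 2)/(((1370 + 434) + 1698) + 3457) = 12/((1804 + 1698) + 3457) = 12/(3502 + 3457) = 12/6959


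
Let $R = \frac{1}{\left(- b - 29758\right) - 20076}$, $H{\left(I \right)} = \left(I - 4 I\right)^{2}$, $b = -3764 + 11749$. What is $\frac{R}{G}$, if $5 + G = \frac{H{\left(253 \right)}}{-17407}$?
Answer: $\frac{17407}{38340704004} \approx 4.5401 \cdot 10^{-7}$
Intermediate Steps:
$b = 7985$
$H{\left(I \right)} = 9 I^{2}$ ($H{\left(I \right)} = \left(- 3 I\right)^{2} = 9 I^{2}$)
$R = - \frac{1}{57819}$ ($R = \frac{1}{\left(\left(-1\right) 7985 - 29758\right) - 20076} = \frac{1}{\left(-7985 - 29758\right) - 20076} = \frac{1}{-37743 - 20076} = \frac{1}{-57819} = - \frac{1}{57819} \approx -1.7295 \cdot 10^{-5}$)
$G = - \frac{663116}{17407}$ ($G = -5 + \frac{9 \cdot 253^{2}}{-17407} = -5 + 9 \cdot 64009 \left(- \frac{1}{17407}\right) = -5 + 576081 \left(- \frac{1}{17407}\right) = -5 - \frac{576081}{17407} = - \frac{663116}{17407} \approx -38.095$)
$\frac{R}{G} = - \frac{1}{57819 \left(- \frac{663116}{17407}\right)} = \left(- \frac{1}{57819}\right) \left(- \frac{17407}{663116}\right) = \frac{17407}{38340704004}$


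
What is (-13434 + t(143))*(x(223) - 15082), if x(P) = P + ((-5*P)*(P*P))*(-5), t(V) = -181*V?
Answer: -10899628432172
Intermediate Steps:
x(P) = P + 25*P**3 (x(P) = P + ((-5*P)*P**2)*(-5) = P - 5*P**3*(-5) = P + 25*P**3)
(-13434 + t(143))*(x(223) - 15082) = (-13434 - 181*143)*((223 + 25*223**3) - 15082) = (-13434 - 25883)*((223 + 25*11089567) - 15082) = -39317*((223 + 277239175) - 15082) = -39317*(277239398 - 15082) = -39317*277224316 = -10899628432172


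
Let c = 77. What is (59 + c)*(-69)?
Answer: -9384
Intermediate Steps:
(59 + c)*(-69) = (59 + 77)*(-69) = 136*(-69) = -9384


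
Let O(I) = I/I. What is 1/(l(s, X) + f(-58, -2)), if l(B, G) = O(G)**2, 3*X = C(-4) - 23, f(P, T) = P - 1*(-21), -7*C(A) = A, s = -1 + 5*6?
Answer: -1/36 ≈ -0.027778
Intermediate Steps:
s = 29 (s = -1 + 30 = 29)
O(I) = 1
C(A) = -A/7
f(P, T) = 21 + P (f(P, T) = P + 21 = 21 + P)
X = -157/21 (X = (-1/7*(-4) - 23)/3 = (4/7 - 23)/3 = (1/3)*(-157/7) = -157/21 ≈ -7.4762)
l(B, G) = 1 (l(B, G) = 1**2 = 1)
1/(l(s, X) + f(-58, -2)) = 1/(1 + (21 - 58)) = 1/(1 - 37) = 1/(-36) = -1/36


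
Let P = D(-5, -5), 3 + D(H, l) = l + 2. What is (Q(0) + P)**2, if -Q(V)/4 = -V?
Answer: 36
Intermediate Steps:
D(H, l) = -1 + l (D(H, l) = -3 + (l + 2) = -3 + (2 + l) = -1 + l)
P = -6 (P = -1 - 5 = -6)
Q(V) = 4*V (Q(V) = -(-4)*V = 4*V)
(Q(0) + P)**2 = (4*0 - 6)**2 = (0 - 6)**2 = (-6)**2 = 36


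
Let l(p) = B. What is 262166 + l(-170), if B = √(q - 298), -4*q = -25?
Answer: 262166 + I*√1167/2 ≈ 2.6217e+5 + 17.081*I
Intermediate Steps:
q = 25/4 (q = -¼*(-25) = 25/4 ≈ 6.2500)
B = I*√1167/2 (B = √(25/4 - 298) = √(-1167/4) = I*√1167/2 ≈ 17.081*I)
l(p) = I*√1167/2
262166 + l(-170) = 262166 + I*√1167/2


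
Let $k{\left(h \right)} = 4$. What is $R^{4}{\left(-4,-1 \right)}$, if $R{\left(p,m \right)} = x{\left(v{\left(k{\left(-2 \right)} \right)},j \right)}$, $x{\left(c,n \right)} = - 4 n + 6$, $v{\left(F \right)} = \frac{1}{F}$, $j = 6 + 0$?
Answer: $104976$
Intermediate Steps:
$j = 6$
$x{\left(c,n \right)} = 6 - 4 n$
$R{\left(p,m \right)} = -18$ ($R{\left(p,m \right)} = 6 - 24 = -18$)
$R^{4}{\left(-4,-1 \right)} = \left(-18\right)^{4} = 104976$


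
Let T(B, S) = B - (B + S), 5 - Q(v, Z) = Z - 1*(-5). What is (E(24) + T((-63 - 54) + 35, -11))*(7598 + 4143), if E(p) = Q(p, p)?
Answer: -152633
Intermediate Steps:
Q(v, Z) = -Z (Q(v, Z) = 5 - (Z - 1*(-5)) = 5 - (Z + 5) = 5 - (5 + Z) = 5 + (-5 - Z) = -Z)
T(B, S) = -S (T(B, S) = B + (-B - S) = -S)
E(p) = -p
(E(24) + T((-63 - 54) + 35, -11))*(7598 + 4143) = (-1*24 - 1*(-11))*(7598 + 4143) = (-24 + 11)*11741 = -13*11741 = -152633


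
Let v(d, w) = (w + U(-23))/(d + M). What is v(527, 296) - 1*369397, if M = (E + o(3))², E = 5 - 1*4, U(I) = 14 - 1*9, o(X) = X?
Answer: -200582270/543 ≈ -3.6940e+5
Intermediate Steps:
U(I) = 5 (U(I) = 14 - 9 = 5)
E = 1 (E = 5 - 4 = 1)
M = 16 (M = (1 + 3)² = 4² = 16)
v(d, w) = (5 + w)/(16 + d) (v(d, w) = (w + 5)/(d + 16) = (5 + w)/(16 + d))
v(527, 296) - 1*369397 = (5 + 296)/(16 + 527) - 1*369397 = 301/543 - 369397 = -200582270/543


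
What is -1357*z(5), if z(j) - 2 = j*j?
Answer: -36639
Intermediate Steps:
z(j) = 2 + j² (z(j) = 2 + j*j = 2 + j²)
-1357*z(5) = -1357*(2 + 5²) = -1357*(2 + 25) = -1357*27 = -36639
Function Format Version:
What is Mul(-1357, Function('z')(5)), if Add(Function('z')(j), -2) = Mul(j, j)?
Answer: -36639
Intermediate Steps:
Function('z')(j) = Add(2, Pow(j, 2)) (Function('z')(j) = Add(2, Mul(j, j)) = Add(2, Pow(j, 2)))
Mul(-1357, Function('z')(5)) = Mul(-1357, Add(2, Pow(5, 2))) = Mul(-1357, Add(2, 25)) = Mul(-1357, 27) = -36639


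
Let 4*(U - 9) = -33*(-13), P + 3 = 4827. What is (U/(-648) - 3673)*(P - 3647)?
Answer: -3735358979/864 ≈ -4.3233e+6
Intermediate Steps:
P = 4824 (P = -3 + 4827 = 4824)
U = 465/4 (U = 9 + (-33*(-13))/4 = 9 + (¼)*429 = 9 + 429/4 = 465/4 ≈ 116.25)
(U/(-648) - 3673)*(P - 3647) = ((465/4)/(-648) - 3673)*(4824 - 3647) = ((465/4)*(-1/648) - 3673)*1177 = (-155/864 - 3673)*1177 = -3173627/864*1177 = -3735358979/864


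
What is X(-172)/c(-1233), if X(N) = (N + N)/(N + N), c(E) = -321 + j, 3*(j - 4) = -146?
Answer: -3/1097 ≈ -0.0027347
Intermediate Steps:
j = -134/3 (j = 4 + (1/3)*(-146) = 4 - 146/3 = -134/3 ≈ -44.667)
c(E) = -1097/3 (c(E) = -321 - 134/3 = -1097/3)
X(N) = 1 (X(N) = (2*N)/((2*N)) = (2*N)*(1/(2*N)) = 1)
X(-172)/c(-1233) = 1/(-1097/3) = 1*(-3/1097) = -3/1097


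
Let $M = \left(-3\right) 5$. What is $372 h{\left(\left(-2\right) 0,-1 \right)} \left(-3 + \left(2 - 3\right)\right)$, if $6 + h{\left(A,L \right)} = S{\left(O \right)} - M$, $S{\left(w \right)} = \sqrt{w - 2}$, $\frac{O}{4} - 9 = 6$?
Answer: $-13392 - 1488 \sqrt{58} \approx -24724.0$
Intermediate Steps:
$O = 60$ ($O = 36 + 4 \cdot 6 = 36 + 24 = 60$)
$S{\left(w \right)} = \sqrt{-2 + w}$
$M = -15$
$h{\left(A,L \right)} = 9 + \sqrt{58}$ ($h{\left(A,L \right)} = -6 + \left(\sqrt{-2 + 60} - -15\right) = -6 + \left(\sqrt{58} + 15\right) = -6 + \left(15 + \sqrt{58}\right) = 9 + \sqrt{58}$)
$372 h{\left(\left(-2\right) 0,-1 \right)} \left(-3 + \left(2 - 3\right)\right) = 372 \left(9 + \sqrt{58}\right) \left(-3 + \left(2 - 3\right)\right) = 372 \left(9 + \sqrt{58}\right) \left(-3 - 1\right) = 372 \left(9 + \sqrt{58}\right) \left(-4\right) = 372 \left(-36 - 4 \sqrt{58}\right) = -13392 - 1488 \sqrt{58}$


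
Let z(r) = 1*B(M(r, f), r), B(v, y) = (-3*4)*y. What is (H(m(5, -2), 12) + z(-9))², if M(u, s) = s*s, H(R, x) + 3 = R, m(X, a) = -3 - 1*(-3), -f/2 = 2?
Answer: 11025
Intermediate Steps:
f = -4 (f = -2*2 = -4)
m(X, a) = 0 (m(X, a) = -3 + 3 = 0)
H(R, x) = -3 + R
M(u, s) = s²
B(v, y) = -12*y
z(r) = -12*r (z(r) = 1*(-12*r) = -12*r)
(H(m(5, -2), 12) + z(-9))² = ((-3 + 0) - 12*(-9))² = (-3 + 108)² = 105² = 11025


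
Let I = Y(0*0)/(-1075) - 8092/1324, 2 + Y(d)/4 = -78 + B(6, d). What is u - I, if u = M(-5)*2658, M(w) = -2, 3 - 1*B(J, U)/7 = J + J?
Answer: -1889580307/355825 ≈ -5310.4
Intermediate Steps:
B(J, U) = 21 - 14*J (B(J, U) = 21 - 7*(J + J) = 21 - 14*J)
Y(d) = -572 (Y(d) = -8 + 4*(-78 + (21 - 14*6)) = -8 + 4*(-78 + (21 - 84)) = -8 + 4*(-78 - 63) = -8 + 4*(-141) = -8 - 564 = -572)
I = -1985393/355825 (I = -572/(-1075) - 8092/1324 = -572*(-1/1075) - 8092*1/1324 = 572/1075 - 2023/331 = -1985393/355825 ≈ -5.5797)
u = -5316 (u = -2*2658 = -5316)
u - I = -5316 - 1*(-1985393/355825) = -5316 + 1985393/355825 = -1889580307/355825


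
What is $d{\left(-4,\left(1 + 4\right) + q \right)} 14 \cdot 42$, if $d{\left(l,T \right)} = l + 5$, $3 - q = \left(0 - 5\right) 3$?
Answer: $588$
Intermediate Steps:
$q = 18$ ($q = 3 - \left(0 - 5\right) 3 = 3 - \left(-5\right) 3 = 3 - -15 = 3 + 15 = 18$)
$d{\left(l,T \right)} = 5 + l$
$d{\left(-4,\left(1 + 4\right) + q \right)} 14 \cdot 42 = \left(5 - 4\right) 14 \cdot 42 = 1 \cdot 14 \cdot 42 = 14 \cdot 42 = 588$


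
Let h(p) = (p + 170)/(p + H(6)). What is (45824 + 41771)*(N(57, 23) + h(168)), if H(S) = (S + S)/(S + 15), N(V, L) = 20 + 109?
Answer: 1354096067/118 ≈ 1.1475e+7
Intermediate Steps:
N(V, L) = 129
H(S) = 2*S/(15 + S) (H(S) = (2*S)/(15 + S) = 2*S/(15 + S))
h(p) = (170 + p)/(4/7 + p) (h(p) = (p + 170)/(p + 2*6/(15 + 6)) = (170 + p)/(p + 2*6/21) = (170 + p)/(p + 2*6*(1/21)) = (170 + p)/(p + 4/7) = (170 + p)/(4/7 + p))
(45824 + 41771)*(N(57, 23) + h(168)) = (45824 + 41771)*(129 + 7*(170 + 168)/(4 + 7*168)) = 87595*(129 + 7*338/(4 + 1176)) = 87595*(129 + 7*338/1180) = 87595*(129 + 7*(1/1180)*338) = 87595*(129 + 1183/590) = 87595*(77293/590) = 1354096067/118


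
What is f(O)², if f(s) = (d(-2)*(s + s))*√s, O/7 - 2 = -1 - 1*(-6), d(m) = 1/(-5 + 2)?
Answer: 470596/9 ≈ 52288.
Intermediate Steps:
d(m) = -⅓ (d(m) = 1/(-3) = -⅓)
O = 49 (O = 14 + 7*(-1 - 1*(-6)) = 14 + 7*(-1 + 6) = 14 + 7*5 = 14 + 35 = 49)
f(s) = -2*s^(3/2)/3 (f(s) = (-(s + s)/3)*√s = (-2*s/3)*√s = -2*s^(3/2)/3)
f(O)² = (-2*49^(3/2)/3)² = (-⅔*343)² = (-686/3)² = 470596/9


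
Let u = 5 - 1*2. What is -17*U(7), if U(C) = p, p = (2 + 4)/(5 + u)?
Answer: -51/4 ≈ -12.750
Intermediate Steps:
u = 3 (u = 5 - 2 = 3)
p = ¾ (p = (2 + 4)/(5 + 3) = 6/8 = 6*(⅛) = ¾ ≈ 0.75000)
U(C) = ¾
-17*U(7) = -17*¾ = -51/4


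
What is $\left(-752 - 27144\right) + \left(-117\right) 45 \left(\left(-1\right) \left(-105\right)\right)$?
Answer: $-580721$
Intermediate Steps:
$\left(-752 - 27144\right) + \left(-117\right) 45 \left(\left(-1\right) \left(-105\right)\right) = \left(-752 - 27144\right) - 552825 = -27896 - 552825 = -580721$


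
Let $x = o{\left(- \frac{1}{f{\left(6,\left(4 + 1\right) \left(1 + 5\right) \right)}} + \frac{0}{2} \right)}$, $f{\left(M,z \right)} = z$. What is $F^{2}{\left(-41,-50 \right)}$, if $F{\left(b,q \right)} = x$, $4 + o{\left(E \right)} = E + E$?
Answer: $\frac{3721}{225} \approx 16.538$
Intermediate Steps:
$o{\left(E \right)} = -4 + 2 E$ ($o{\left(E \right)} = -4 + \left(E + E\right) = -4 + 2 E$)
$x = - \frac{61}{15}$ ($x = -4 + 2 \left(- \frac{1}{\left(4 + 1\right) \left(1 + 5\right)} + \frac{0}{2}\right) = -4 + 2 \left(- \frac{1}{5 \cdot 6} + 0 \cdot \frac{1}{2}\right) = -4 + 2 \left(- \frac{1}{30} + 0\right) = -4 + 2 \left(- \frac{1}{30}\right) = -4 - \frac{1}{15} = - \frac{61}{15} \approx -4.0667$)
$F{\left(b,q \right)} = - \frac{61}{15}$
$F^{2}{\left(-41,-50 \right)} = \left(- \frac{61}{15}\right)^{2} = \frac{3721}{225}$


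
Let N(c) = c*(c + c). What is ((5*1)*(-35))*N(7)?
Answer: -17150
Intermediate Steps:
N(c) = 2*c² (N(c) = c*(2*c) = 2*c²)
((5*1)*(-35))*N(7) = ((5*1)*(-35))*(2*7²) = (5*(-35))*(2*49) = -175*98 = -17150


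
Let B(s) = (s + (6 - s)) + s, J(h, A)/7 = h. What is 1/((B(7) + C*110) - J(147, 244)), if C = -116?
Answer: -1/13776 ≈ -7.2590e-5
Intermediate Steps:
J(h, A) = 7*h
B(s) = 6 + s
1/((B(7) + C*110) - J(147, 244)) = 1/(((6 + 7) - 116*110) - 7*147) = 1/((13 - 12760) - 1*1029) = 1/(-12747 - 1029) = 1/(-13776) = -1/13776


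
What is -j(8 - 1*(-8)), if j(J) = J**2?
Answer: -256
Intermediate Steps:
-j(8 - 1*(-8)) = -(8 - 1*(-8))**2 = -(8 + 8)**2 = -1*16**2 = -1*256 = -256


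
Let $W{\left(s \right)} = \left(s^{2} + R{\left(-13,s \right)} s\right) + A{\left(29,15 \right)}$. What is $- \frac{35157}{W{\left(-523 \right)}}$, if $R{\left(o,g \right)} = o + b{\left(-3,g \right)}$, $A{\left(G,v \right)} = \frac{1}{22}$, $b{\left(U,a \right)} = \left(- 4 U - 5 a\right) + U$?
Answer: $\frac{773454}{24024527} \approx 0.032194$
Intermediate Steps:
$b{\left(U,a \right)} = - 5 a - 3 U$ ($b{\left(U,a \right)} = \left(- 5 a - 4 U\right) + U = - 5 a - 3 U$)
$A{\left(G,v \right)} = \frac{1}{22}$
$R{\left(o,g \right)} = 9 + o - 5 g$ ($R{\left(o,g \right)} = o - \left(-9 + 5 g\right) = 9 + o - 5 g$)
$W{\left(s \right)} = \frac{1}{22} + s^{2} + s \left(-4 - 5 s\right)$ ($W{\left(s \right)} = \left(s^{2} + \left(9 - 13 - 5 s\right) s\right) + \frac{1}{22} = \left(s^{2} + \left(-4 - 5 s\right) s\right) + \frac{1}{22} = \left(s^{2} + s \left(-4 - 5 s\right)\right) + \frac{1}{22} = \frac{1}{22} + s^{2} + s \left(-4 - 5 s\right)$)
$- \frac{35157}{W{\left(-523 \right)}} = - \frac{35157}{\frac{1}{22} - -2092 - 4 \left(-523\right)^{2}} = - \frac{35157}{\frac{1}{22} + 2092 - 1094116} = - \frac{35157}{- \frac{24024527}{22}} = \left(-35157\right) \left(- \frac{22}{24024527}\right) = \frac{773454}{24024527}$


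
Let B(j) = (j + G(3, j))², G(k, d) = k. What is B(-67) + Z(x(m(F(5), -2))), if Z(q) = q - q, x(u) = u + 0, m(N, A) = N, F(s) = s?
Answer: 4096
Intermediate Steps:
B(j) = (3 + j)² (B(j) = (j + 3)² = (3 + j)²)
x(u) = u
Z(q) = 0
B(-67) + Z(x(m(F(5), -2))) = (3 - 67)² + 0 = (-64)² + 0 = 4096 + 0 = 4096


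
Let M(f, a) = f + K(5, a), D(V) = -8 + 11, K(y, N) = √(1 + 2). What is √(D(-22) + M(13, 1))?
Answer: √(16 + √3) ≈ 4.2109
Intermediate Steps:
K(y, N) = √3
D(V) = 3
M(f, a) = f + √3
√(D(-22) + M(13, 1)) = √(3 + (13 + √3)) = √(16 + √3)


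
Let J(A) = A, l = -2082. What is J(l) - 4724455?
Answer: -4726537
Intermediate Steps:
J(l) - 4724455 = -2082 - 4724455 = -4726537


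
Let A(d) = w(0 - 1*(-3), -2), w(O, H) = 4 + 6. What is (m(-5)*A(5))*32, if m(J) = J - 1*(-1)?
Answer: -1280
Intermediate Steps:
m(J) = 1 + J (m(J) = J + 1 = 1 + J)
w(O, H) = 10
A(d) = 10
(m(-5)*A(5))*32 = ((1 - 5)*10)*32 = -4*10*32 = -40*32 = -1280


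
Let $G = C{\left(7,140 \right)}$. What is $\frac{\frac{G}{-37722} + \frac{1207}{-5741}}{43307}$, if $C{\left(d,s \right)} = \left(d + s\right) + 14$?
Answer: $- \frac{46454755}{9378650620614} \approx -4.9532 \cdot 10^{-6}$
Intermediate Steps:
$C{\left(d,s \right)} = 14 + d + s$
$G = 161$ ($G = 14 + 7 + 140 = 161$)
$\frac{\frac{G}{-37722} + \frac{1207}{-5741}}{43307} = \frac{\frac{161}{-37722} + \frac{1207}{-5741}}{43307} = \left(161 \left(- \frac{1}{37722}\right) + 1207 \left(- \frac{1}{5741}\right)\right) \frac{1}{43307} = \left(- \frac{161}{37722} - \frac{1207}{5741}\right) \frac{1}{43307} = \left(- \frac{46454755}{216562002}\right) \frac{1}{43307} = - \frac{46454755}{9378650620614}$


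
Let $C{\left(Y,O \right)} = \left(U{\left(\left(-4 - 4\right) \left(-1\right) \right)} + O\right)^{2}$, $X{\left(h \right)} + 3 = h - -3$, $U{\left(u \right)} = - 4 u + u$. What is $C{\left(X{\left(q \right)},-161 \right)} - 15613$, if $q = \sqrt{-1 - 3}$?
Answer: $18612$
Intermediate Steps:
$q = 2 i$ ($q = \sqrt{-4} = 2 i \approx 2.0 i$)
$U{\left(u \right)} = - 3 u$
$X{\left(h \right)} = h$ ($X{\left(h \right)} = -3 + \left(h - -3\right) = -3 + \left(h + 3\right) = -3 + \left(3 + h\right) = h$)
$C{\left(Y,O \right)} = \left(-24 + O\right)^{2}$ ($C{\left(Y,O \right)} = \left(- 3 \left(-4 - 4\right) \left(-1\right) + O\right)^{2} = \left(- 3 \left(\left(-8\right) \left(-1\right)\right) + O\right)^{2} = \left(\left(-3\right) 8 + O\right)^{2} = \left(-24 + O\right)^{2}$)
$C{\left(X{\left(q \right)},-161 \right)} - 15613 = \left(-24 - 161\right)^{2} - 15613 = \left(-185\right)^{2} - 15613 = 34225 - 15613 = 18612$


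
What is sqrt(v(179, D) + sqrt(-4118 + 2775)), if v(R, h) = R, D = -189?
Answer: sqrt(179 + I*sqrt(1343)) ≈ 13.448 + 1.3625*I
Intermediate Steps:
sqrt(v(179, D) + sqrt(-4118 + 2775)) = sqrt(179 + sqrt(-4118 + 2775)) = sqrt(179 + sqrt(-1343)) = sqrt(179 + I*sqrt(1343))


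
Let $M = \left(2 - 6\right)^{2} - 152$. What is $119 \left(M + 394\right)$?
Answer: $30702$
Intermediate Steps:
$M = -136$ ($M = \left(-4\right)^{2} - 152 = 16 - 152 = -136$)
$119 \left(M + 394\right) = 119 \left(-136 + 394\right) = 119 \cdot 258 = 30702$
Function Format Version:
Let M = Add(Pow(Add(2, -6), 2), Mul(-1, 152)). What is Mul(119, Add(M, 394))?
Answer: 30702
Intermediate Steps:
M = -136 (M = Add(Pow(-4, 2), -152) = Add(16, -152) = -136)
Mul(119, Add(M, 394)) = Mul(119, Add(-136, 394)) = Mul(119, 258) = 30702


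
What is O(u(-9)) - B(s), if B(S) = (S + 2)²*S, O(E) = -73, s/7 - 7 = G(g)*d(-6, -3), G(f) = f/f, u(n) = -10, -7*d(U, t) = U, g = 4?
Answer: -178768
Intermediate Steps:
d(U, t) = -U/7
G(f) = 1
s = 55 (s = 49 + 7*(1*(-⅐*(-6))) = 49 + 7*(1*(6/7)) = 49 + 7*(6/7) = 49 + 6 = 55)
B(S) = S*(2 + S)² (B(S) = (2 + S)²*S = S*(2 + S)²)
O(u(-9)) - B(s) = -73 - 55*(2 + 55)² = -73 - 55*57² = -73 - 55*3249 = -73 - 1*178695 = -73 - 178695 = -178768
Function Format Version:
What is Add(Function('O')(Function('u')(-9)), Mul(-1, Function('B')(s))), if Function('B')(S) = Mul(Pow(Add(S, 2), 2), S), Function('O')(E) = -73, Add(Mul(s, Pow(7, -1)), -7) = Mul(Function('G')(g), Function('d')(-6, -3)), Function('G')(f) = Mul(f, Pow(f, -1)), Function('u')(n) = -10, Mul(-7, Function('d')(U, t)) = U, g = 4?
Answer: -178768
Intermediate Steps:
Function('d')(U, t) = Mul(Rational(-1, 7), U)
Function('G')(f) = 1
s = 55 (s = Add(49, Mul(7, Mul(1, Mul(Rational(-1, 7), -6)))) = Add(49, Mul(7, Mul(1, Rational(6, 7)))) = Add(49, Mul(7, Rational(6, 7))) = Add(49, 6) = 55)
Function('B')(S) = Mul(S, Pow(Add(2, S), 2)) (Function('B')(S) = Mul(Pow(Add(2, S), 2), S) = Mul(S, Pow(Add(2, S), 2)))
Add(Function('O')(Function('u')(-9)), Mul(-1, Function('B')(s))) = Add(-73, Mul(-1, Mul(55, Pow(Add(2, 55), 2)))) = Add(-73, Mul(-1, Mul(55, Pow(57, 2)))) = Add(-73, Mul(-1, Mul(55, 3249))) = Add(-73, Mul(-1, 178695)) = Add(-73, -178695) = -178768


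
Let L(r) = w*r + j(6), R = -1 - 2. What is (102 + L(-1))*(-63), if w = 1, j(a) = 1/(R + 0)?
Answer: -6342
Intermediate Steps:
R = -3
j(a) = -⅓ (j(a) = 1/(-3 + 0) = 1/(-3) = -⅓)
L(r) = -⅓ + r (L(r) = 1*r - ⅓ = r - ⅓ = -⅓ + r)
(102 + L(-1))*(-63) = (102 + (-⅓ - 1))*(-63) = (102 - 4/3)*(-63) = (302/3)*(-63) = -6342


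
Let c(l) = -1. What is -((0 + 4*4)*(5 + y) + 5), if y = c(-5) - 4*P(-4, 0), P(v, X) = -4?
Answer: -325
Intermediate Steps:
y = 15 (y = -1 - 4*(-4) = -1 + 16 = 15)
-((0 + 4*4)*(5 + y) + 5) = -((0 + 4*4)*(5 + 15) + 5) = -((0 + 16)*20 + 5) = -(16*20 + 5) = -(320 + 5) = -1*325 = -325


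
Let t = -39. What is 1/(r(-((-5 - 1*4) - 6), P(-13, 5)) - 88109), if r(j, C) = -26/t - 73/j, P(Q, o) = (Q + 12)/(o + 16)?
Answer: -5/440566 ≈ -1.1349e-5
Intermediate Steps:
P(Q, o) = (12 + Q)/(16 + o)
r(j, C) = ⅔ - 73/j (r(j, C) = -26/(-39) - 73/j = -26*(-1/39) - 73/j = ⅔ - 73/j)
1/(r(-((-5 - 1*4) - 6), P(-13, 5)) - 88109) = 1/((⅔ - 73*(-1/((-5 - 1*4) - 6))) - 88109) = 1/((⅔ - 73*(-1/((-5 - 4) - 6))) - 88109) = 1/((⅔ - 73*(-1/(-9 - 6))) - 88109) = 1/((⅔ - 73/((-1*(-15)))) - 88109) = 1/((⅔ - 73/15) - 88109) = 1/(-21/5 - 88109) = 1/(-440566/5) = -5/440566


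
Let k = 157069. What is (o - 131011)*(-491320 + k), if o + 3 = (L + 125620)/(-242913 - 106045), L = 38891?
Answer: 15281470361810673/348958 ≈ 4.3792e+10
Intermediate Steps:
o = -1211385/348958 (o = -3 + (38891 + 125620)/(-242913 - 106045) = -3 + 164511/(-348958) = -3 + 164511*(-1/348958) = -3 - 164511/348958 = -1211385/348958 ≈ -3.4714)
(o - 131011)*(-491320 + k) = (-1211385/348958 - 131011)*(-491320 + 157069) = -45718547923/348958*(-334251) = 15281470361810673/348958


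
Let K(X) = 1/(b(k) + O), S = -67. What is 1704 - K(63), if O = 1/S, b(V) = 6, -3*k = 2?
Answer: 683237/401 ≈ 1703.8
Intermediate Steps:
k = -2/3 (k = -1/3*2 = -2/3 ≈ -0.66667)
O = -1/67 (O = 1/(-67) = -1/67 ≈ -0.014925)
K(X) = 67/401 (K(X) = 1/(6 - 1/67) = 1/(401/67) = 67/401)
1704 - K(63) = 1704 - 1*67/401 = 1704 - 67/401 = 683237/401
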